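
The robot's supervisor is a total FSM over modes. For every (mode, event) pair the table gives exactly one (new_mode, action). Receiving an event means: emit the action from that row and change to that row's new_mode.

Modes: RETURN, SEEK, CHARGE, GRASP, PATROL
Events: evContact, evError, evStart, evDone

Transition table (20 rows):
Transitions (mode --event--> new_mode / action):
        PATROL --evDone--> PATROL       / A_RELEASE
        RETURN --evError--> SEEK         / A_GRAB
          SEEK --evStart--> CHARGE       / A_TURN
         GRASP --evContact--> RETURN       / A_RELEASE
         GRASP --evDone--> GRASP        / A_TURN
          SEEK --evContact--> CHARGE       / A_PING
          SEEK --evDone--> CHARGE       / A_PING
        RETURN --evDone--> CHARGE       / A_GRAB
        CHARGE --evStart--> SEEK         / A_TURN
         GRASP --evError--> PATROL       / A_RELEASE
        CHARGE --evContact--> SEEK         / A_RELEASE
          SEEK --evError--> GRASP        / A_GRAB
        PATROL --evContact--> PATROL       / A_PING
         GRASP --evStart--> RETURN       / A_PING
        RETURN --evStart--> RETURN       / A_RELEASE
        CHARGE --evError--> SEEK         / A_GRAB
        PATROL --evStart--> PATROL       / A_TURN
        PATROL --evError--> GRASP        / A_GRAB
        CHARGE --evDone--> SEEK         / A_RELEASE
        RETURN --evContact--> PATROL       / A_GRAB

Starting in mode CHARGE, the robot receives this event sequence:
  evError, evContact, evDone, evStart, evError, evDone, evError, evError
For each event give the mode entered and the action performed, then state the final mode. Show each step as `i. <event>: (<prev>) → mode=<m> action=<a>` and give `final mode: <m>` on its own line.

final mode: GRASP

1. evError: (CHARGE) → mode=SEEK action=A_GRAB
2. evContact: (SEEK) → mode=CHARGE action=A_PING
3. evDone: (CHARGE) → mode=SEEK action=A_RELEASE
4. evStart: (SEEK) → mode=CHARGE action=A_TURN
5. evError: (CHARGE) → mode=SEEK action=A_GRAB
6. evDone: (SEEK) → mode=CHARGE action=A_PING
7. evError: (CHARGE) → mode=SEEK action=A_GRAB
8. evError: (SEEK) → mode=GRASP action=A_GRAB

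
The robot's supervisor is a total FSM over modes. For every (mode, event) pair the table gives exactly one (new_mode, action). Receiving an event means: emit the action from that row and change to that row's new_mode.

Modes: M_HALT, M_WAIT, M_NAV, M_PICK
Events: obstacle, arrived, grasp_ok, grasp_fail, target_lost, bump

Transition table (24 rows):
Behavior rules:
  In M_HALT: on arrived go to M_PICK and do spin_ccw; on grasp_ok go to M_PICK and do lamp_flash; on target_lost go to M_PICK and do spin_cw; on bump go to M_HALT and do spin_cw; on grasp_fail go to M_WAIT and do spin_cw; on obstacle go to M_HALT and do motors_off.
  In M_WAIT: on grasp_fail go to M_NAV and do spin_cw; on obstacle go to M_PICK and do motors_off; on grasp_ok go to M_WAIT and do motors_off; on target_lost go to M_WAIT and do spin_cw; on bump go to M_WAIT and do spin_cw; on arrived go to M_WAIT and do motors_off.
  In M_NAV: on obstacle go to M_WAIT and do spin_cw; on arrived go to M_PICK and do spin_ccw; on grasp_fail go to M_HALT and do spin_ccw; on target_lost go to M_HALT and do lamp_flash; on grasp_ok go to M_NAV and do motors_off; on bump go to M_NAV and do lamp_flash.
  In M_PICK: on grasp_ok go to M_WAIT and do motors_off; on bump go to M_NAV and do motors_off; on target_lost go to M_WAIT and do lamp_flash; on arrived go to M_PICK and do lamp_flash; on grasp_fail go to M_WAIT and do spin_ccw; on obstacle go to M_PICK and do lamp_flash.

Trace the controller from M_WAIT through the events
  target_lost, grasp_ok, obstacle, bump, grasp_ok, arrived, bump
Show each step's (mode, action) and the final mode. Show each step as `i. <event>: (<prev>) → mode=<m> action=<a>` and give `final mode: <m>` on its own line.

final mode: M_NAV

1. target_lost: (M_WAIT) → mode=M_WAIT action=spin_cw
2. grasp_ok: (M_WAIT) → mode=M_WAIT action=motors_off
3. obstacle: (M_WAIT) → mode=M_PICK action=motors_off
4. bump: (M_PICK) → mode=M_NAV action=motors_off
5. grasp_ok: (M_NAV) → mode=M_NAV action=motors_off
6. arrived: (M_NAV) → mode=M_PICK action=spin_ccw
7. bump: (M_PICK) → mode=M_NAV action=motors_off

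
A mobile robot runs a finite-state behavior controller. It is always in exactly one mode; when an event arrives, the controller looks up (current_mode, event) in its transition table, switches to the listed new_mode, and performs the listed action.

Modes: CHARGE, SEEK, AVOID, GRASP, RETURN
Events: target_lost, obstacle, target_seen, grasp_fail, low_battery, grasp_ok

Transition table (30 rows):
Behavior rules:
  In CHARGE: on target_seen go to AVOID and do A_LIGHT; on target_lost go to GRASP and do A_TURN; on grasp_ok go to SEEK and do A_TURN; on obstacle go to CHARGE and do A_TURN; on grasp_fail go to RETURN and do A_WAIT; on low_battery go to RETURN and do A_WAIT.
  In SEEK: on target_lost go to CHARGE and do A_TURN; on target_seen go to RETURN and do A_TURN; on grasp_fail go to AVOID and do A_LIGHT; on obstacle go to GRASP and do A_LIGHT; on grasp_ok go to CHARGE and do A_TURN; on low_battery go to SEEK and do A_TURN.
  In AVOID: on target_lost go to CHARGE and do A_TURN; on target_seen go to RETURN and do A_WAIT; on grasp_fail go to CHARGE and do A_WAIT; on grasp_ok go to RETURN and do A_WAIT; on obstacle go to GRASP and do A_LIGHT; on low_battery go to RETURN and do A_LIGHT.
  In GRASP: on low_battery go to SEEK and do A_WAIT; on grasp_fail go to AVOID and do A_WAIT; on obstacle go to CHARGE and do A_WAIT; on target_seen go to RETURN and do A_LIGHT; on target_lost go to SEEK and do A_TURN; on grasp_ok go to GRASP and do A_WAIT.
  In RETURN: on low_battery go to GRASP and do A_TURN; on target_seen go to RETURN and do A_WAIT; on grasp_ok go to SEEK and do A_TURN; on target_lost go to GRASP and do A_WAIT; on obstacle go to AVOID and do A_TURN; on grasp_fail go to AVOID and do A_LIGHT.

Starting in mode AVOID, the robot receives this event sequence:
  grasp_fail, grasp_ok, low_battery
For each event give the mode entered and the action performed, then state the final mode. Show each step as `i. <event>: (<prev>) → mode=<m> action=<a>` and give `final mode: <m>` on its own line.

1. grasp_fail: (AVOID) → mode=CHARGE action=A_WAIT
2. grasp_ok: (CHARGE) → mode=SEEK action=A_TURN
3. low_battery: (SEEK) → mode=SEEK action=A_TURN

final mode: SEEK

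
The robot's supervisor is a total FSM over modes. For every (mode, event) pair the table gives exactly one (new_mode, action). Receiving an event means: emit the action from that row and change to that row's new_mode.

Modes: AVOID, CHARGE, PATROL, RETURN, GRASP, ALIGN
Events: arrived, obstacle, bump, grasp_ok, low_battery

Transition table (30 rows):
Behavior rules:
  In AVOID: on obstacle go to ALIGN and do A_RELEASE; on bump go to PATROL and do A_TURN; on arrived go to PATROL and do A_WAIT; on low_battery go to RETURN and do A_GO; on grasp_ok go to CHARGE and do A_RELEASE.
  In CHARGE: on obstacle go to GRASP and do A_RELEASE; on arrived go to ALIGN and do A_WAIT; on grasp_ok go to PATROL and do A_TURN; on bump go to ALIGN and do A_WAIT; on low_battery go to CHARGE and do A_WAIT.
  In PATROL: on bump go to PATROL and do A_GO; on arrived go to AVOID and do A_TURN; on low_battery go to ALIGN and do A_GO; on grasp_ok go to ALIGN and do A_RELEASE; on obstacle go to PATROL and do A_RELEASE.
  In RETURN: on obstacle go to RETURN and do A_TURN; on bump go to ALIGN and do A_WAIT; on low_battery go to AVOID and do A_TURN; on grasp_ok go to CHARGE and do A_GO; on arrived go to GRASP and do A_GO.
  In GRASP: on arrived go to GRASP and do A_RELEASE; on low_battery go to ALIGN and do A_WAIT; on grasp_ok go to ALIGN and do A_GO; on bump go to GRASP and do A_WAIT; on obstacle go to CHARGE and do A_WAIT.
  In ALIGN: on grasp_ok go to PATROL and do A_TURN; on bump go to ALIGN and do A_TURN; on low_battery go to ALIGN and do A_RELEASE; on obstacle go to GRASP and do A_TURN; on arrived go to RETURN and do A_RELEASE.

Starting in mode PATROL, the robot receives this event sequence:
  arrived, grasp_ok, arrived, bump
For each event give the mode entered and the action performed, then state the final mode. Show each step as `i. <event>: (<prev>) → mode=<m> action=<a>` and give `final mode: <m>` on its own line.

1. arrived: (PATROL) → mode=AVOID action=A_TURN
2. grasp_ok: (AVOID) → mode=CHARGE action=A_RELEASE
3. arrived: (CHARGE) → mode=ALIGN action=A_WAIT
4. bump: (ALIGN) → mode=ALIGN action=A_TURN

final mode: ALIGN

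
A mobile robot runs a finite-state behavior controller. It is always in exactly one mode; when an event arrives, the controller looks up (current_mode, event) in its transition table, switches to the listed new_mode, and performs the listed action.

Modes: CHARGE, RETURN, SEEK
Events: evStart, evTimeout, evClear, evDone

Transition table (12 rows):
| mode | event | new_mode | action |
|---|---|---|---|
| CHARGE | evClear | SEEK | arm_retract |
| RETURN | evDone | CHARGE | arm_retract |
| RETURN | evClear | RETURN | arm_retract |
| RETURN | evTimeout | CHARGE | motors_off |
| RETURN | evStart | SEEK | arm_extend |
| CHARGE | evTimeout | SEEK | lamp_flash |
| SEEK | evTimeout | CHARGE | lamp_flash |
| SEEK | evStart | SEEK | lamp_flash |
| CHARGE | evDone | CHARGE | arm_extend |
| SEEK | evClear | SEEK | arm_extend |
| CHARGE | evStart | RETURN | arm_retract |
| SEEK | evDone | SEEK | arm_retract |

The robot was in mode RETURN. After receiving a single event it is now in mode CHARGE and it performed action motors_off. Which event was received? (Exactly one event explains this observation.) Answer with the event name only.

evTimeout

try evStart: (RETURN, evStart) → (SEEK, arm_extend)
try evTimeout: (RETURN, evTimeout) → (CHARGE, motors_off)  ← matches
try evClear: (RETURN, evClear) → (RETURN, arm_retract)
try evDone: (RETURN, evDone) → (CHARGE, arm_retract)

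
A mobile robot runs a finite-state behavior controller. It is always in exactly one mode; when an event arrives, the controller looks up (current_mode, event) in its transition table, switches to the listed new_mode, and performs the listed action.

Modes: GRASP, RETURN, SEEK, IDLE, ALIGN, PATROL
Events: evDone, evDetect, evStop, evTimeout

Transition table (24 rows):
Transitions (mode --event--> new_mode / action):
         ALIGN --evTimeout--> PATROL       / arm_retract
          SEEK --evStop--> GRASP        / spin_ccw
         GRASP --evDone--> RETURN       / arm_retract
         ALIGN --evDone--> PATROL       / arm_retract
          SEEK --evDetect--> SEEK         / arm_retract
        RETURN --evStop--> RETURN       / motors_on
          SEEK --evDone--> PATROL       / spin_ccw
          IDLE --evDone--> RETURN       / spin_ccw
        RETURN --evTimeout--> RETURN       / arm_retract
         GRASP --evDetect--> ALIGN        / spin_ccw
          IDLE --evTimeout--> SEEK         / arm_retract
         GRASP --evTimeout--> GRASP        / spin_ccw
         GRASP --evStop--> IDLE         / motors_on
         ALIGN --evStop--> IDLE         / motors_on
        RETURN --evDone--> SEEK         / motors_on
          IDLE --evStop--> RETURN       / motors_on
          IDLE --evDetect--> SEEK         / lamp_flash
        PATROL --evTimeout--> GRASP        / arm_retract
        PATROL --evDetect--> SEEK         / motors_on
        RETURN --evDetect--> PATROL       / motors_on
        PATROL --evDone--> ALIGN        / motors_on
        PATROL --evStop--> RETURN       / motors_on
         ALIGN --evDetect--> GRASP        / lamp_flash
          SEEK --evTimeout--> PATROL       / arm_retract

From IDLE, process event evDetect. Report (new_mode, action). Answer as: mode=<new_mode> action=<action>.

current mode = IDLE; filter table to that mode:
  (IDLE, evDone) → (RETURN, spin_ccw)
  (IDLE, evTimeout) → (SEEK, arm_retract)
  (IDLE, evStop) → (RETURN, motors_on)
  (IDLE, evDetect) → (SEEK, lamp_flash)  ← event matches
event = evDetect selects (SEEK, lamp_flash)

mode=SEEK action=lamp_flash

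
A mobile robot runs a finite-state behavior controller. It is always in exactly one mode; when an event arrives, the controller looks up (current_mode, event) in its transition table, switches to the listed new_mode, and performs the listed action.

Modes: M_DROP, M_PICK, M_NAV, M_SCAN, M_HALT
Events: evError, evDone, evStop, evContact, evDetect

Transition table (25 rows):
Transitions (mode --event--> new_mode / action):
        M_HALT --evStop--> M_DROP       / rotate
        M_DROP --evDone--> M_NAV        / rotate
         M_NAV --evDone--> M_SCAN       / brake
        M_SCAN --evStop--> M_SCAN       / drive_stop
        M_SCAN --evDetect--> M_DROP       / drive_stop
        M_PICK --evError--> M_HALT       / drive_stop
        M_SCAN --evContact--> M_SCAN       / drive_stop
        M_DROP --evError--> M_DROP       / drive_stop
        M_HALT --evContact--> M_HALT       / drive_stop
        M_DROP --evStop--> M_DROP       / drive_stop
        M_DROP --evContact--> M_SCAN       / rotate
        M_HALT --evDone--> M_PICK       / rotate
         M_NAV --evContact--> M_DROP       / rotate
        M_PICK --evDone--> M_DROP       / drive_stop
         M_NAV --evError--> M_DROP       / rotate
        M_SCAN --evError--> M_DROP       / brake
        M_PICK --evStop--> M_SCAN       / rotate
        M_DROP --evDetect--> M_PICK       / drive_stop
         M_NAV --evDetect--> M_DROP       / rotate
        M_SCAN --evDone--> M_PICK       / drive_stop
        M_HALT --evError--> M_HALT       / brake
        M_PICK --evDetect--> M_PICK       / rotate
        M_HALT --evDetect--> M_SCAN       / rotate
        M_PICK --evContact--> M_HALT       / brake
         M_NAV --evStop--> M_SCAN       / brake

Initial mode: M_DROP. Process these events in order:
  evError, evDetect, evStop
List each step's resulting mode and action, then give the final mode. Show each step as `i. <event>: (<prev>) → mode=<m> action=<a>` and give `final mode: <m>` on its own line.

1. evError: (M_DROP) → mode=M_DROP action=drive_stop
2. evDetect: (M_DROP) → mode=M_PICK action=drive_stop
3. evStop: (M_PICK) → mode=M_SCAN action=rotate

final mode: M_SCAN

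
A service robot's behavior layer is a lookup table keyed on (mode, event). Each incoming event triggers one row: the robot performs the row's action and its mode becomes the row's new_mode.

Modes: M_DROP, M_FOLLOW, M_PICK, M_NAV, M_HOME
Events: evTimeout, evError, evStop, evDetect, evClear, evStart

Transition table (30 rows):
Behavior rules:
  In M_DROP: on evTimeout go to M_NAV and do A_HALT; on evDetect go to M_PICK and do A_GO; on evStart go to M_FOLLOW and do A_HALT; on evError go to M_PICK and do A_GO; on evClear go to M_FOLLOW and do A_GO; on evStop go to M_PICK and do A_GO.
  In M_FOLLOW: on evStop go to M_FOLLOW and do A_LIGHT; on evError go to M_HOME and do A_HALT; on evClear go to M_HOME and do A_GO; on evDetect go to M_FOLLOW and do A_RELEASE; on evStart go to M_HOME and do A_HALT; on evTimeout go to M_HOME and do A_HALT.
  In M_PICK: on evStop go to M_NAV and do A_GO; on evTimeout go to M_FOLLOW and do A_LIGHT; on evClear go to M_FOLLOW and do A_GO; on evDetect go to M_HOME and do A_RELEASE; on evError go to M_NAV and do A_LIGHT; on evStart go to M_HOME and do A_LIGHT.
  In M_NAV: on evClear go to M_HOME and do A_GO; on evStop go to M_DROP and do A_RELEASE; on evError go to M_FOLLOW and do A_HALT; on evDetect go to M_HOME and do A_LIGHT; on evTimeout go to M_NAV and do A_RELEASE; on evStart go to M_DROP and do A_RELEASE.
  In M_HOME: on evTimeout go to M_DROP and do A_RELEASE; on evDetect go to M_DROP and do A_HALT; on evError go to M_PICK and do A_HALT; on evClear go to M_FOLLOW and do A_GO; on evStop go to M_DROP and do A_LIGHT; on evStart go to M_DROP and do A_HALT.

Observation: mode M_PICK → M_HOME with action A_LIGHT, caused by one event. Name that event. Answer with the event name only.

try evTimeout: (M_PICK, evTimeout) → (M_FOLLOW, A_LIGHT)
try evError: (M_PICK, evError) → (M_NAV, A_LIGHT)
try evStop: (M_PICK, evStop) → (M_NAV, A_GO)
try evDetect: (M_PICK, evDetect) → (M_HOME, A_RELEASE)
try evClear: (M_PICK, evClear) → (M_FOLLOW, A_GO)
try evStart: (M_PICK, evStart) → (M_HOME, A_LIGHT)  ← matches

evStart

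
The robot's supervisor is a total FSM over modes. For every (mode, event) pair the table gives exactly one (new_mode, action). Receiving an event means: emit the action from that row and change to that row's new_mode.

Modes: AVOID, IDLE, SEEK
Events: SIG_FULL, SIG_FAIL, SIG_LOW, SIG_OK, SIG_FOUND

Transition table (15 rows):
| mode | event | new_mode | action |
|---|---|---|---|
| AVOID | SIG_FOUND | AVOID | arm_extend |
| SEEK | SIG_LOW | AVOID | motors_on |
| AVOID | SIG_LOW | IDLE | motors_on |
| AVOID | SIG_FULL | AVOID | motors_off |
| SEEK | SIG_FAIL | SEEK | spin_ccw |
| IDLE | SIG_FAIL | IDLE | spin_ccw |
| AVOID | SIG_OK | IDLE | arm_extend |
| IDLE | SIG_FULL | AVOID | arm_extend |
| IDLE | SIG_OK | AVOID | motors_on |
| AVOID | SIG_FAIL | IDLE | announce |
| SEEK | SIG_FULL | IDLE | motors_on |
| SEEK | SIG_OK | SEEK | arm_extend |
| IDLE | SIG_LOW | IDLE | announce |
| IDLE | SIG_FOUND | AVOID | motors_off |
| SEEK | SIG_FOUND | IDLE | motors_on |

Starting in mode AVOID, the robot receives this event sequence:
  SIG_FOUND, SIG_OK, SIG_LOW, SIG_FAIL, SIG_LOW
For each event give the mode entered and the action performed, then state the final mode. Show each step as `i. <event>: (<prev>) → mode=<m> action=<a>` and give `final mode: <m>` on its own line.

1. SIG_FOUND: (AVOID) → mode=AVOID action=arm_extend
2. SIG_OK: (AVOID) → mode=IDLE action=arm_extend
3. SIG_LOW: (IDLE) → mode=IDLE action=announce
4. SIG_FAIL: (IDLE) → mode=IDLE action=spin_ccw
5. SIG_LOW: (IDLE) → mode=IDLE action=announce

final mode: IDLE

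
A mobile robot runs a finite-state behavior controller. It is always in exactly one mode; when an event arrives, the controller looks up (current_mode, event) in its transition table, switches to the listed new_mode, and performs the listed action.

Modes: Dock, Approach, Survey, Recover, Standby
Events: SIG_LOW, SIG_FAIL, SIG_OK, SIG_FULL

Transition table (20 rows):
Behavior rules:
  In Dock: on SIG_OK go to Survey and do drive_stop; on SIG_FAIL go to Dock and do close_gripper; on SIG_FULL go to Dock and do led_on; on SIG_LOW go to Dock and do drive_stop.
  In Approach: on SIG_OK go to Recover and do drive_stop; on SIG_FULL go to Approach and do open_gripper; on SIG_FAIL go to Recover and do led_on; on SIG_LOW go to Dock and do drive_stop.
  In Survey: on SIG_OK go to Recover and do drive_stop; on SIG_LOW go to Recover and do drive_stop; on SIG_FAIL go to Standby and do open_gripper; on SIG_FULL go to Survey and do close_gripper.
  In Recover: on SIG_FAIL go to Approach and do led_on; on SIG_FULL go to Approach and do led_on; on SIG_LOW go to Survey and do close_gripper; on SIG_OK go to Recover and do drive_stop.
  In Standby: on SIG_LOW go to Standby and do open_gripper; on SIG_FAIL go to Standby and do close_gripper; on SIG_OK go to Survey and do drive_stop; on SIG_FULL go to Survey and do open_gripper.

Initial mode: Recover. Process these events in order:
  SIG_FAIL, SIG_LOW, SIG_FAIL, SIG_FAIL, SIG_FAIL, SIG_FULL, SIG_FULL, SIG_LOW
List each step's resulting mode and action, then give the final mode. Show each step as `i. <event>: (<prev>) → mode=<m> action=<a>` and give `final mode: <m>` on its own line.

final mode: Dock

1. SIG_FAIL: (Recover) → mode=Approach action=led_on
2. SIG_LOW: (Approach) → mode=Dock action=drive_stop
3. SIG_FAIL: (Dock) → mode=Dock action=close_gripper
4. SIG_FAIL: (Dock) → mode=Dock action=close_gripper
5. SIG_FAIL: (Dock) → mode=Dock action=close_gripper
6. SIG_FULL: (Dock) → mode=Dock action=led_on
7. SIG_FULL: (Dock) → mode=Dock action=led_on
8. SIG_LOW: (Dock) → mode=Dock action=drive_stop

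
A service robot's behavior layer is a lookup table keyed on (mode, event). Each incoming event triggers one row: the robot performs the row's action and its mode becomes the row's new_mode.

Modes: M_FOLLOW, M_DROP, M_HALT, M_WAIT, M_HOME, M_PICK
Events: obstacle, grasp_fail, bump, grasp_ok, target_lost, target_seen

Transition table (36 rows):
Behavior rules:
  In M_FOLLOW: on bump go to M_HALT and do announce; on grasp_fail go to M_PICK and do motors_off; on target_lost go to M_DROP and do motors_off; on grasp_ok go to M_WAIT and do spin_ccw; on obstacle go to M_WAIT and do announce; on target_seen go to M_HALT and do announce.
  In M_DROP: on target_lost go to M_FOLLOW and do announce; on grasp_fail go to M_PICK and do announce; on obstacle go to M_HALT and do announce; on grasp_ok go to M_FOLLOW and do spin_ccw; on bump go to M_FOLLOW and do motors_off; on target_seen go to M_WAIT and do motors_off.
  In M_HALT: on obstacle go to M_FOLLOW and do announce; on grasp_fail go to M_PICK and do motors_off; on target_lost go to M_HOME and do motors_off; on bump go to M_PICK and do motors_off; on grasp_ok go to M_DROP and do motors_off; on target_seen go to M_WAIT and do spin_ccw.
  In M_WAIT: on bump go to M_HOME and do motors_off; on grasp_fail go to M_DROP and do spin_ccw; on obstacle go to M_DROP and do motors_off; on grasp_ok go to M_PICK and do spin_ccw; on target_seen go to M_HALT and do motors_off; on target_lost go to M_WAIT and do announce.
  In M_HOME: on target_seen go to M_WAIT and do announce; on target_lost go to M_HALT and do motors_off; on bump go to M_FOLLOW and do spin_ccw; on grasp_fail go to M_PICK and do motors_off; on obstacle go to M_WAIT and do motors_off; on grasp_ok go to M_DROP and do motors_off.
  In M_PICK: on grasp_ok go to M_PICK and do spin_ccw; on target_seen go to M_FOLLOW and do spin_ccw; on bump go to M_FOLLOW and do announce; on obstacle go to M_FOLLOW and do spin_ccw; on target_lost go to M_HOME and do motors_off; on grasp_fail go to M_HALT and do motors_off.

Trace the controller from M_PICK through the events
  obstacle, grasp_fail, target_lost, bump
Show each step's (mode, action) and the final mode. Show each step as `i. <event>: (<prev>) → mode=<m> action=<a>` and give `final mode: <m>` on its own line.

1. obstacle: (M_PICK) → mode=M_FOLLOW action=spin_ccw
2. grasp_fail: (M_FOLLOW) → mode=M_PICK action=motors_off
3. target_lost: (M_PICK) → mode=M_HOME action=motors_off
4. bump: (M_HOME) → mode=M_FOLLOW action=spin_ccw

final mode: M_FOLLOW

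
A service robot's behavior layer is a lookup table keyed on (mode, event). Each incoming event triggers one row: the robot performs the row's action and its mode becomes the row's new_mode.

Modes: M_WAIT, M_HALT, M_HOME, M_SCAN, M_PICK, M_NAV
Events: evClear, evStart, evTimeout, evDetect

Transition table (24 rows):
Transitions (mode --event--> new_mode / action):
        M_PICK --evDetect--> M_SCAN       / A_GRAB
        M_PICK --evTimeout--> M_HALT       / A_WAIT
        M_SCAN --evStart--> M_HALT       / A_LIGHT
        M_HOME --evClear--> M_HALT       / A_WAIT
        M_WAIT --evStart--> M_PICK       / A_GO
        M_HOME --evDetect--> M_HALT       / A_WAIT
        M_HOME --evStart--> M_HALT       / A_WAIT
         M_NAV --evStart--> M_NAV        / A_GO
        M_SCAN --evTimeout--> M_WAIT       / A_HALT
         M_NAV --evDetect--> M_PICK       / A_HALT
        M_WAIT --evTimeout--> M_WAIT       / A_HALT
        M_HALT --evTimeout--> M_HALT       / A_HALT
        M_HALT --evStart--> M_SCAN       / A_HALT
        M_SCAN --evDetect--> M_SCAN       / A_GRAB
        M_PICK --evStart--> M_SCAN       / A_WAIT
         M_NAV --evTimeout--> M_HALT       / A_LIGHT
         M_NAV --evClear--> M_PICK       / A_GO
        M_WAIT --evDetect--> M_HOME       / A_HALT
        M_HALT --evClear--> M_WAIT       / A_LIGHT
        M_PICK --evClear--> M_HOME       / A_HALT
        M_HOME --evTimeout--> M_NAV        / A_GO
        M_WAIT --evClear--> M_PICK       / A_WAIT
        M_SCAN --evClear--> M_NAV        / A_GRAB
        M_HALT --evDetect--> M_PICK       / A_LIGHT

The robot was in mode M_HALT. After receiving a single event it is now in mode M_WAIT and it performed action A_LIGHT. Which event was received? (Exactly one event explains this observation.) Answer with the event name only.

try evClear: (M_HALT, evClear) → (M_WAIT, A_LIGHT)  ← matches
try evStart: (M_HALT, evStart) → (M_SCAN, A_HALT)
try evTimeout: (M_HALT, evTimeout) → (M_HALT, A_HALT)
try evDetect: (M_HALT, evDetect) → (M_PICK, A_LIGHT)

evClear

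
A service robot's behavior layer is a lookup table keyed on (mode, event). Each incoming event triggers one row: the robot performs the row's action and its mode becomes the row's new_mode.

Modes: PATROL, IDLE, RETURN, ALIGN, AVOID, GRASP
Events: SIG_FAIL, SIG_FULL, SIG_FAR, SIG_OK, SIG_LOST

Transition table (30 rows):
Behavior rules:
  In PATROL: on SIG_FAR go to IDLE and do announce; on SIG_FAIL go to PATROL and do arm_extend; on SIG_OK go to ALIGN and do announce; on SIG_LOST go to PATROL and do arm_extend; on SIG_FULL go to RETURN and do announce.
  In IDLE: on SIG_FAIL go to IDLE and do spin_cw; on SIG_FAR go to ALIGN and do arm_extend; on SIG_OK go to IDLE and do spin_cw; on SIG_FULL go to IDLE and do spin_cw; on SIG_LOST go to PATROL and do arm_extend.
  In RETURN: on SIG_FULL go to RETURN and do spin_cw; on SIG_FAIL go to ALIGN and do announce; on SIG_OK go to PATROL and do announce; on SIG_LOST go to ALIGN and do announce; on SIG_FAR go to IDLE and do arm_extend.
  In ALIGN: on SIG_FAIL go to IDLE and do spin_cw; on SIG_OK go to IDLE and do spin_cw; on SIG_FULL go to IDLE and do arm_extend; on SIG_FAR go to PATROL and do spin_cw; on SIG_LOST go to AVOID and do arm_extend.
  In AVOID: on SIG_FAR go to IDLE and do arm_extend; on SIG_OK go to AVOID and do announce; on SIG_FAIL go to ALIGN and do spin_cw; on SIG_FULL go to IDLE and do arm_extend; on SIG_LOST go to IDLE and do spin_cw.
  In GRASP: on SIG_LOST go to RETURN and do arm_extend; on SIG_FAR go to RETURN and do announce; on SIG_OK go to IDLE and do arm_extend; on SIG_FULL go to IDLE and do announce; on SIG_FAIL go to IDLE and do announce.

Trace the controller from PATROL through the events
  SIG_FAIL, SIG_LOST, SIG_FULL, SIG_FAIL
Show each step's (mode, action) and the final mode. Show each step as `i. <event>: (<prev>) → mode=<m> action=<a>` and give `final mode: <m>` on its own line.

final mode: ALIGN

1. SIG_FAIL: (PATROL) → mode=PATROL action=arm_extend
2. SIG_LOST: (PATROL) → mode=PATROL action=arm_extend
3. SIG_FULL: (PATROL) → mode=RETURN action=announce
4. SIG_FAIL: (RETURN) → mode=ALIGN action=announce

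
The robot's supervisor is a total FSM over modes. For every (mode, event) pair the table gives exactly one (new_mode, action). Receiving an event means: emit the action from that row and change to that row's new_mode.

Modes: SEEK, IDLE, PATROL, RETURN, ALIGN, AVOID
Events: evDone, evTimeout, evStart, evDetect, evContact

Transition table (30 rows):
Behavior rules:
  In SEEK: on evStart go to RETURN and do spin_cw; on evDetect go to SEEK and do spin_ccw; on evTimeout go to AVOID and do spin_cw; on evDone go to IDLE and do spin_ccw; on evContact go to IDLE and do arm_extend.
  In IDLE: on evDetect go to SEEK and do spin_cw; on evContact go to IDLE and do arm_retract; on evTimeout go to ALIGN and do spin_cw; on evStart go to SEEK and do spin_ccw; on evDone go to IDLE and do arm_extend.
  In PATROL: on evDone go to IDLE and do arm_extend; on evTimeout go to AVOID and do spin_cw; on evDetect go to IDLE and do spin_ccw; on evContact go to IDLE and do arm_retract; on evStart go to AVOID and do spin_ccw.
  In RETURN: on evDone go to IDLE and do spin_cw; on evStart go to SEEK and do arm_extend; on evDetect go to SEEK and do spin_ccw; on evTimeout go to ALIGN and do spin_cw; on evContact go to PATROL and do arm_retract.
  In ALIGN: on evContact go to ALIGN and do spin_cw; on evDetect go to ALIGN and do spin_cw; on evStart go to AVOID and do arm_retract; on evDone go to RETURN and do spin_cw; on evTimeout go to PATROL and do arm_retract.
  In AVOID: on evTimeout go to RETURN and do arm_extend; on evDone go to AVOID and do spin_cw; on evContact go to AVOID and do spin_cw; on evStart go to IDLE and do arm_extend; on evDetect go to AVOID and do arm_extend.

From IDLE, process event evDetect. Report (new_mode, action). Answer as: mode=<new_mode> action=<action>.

mode=SEEK action=spin_cw

current mode = IDLE; filter table to that mode:
  (IDLE, evDetect) → (SEEK, spin_cw)  ← event matches
  (IDLE, evContact) → (IDLE, arm_retract)
  (IDLE, evTimeout) → (ALIGN, spin_cw)
  (IDLE, evStart) → (SEEK, spin_ccw)
  (IDLE, evDone) → (IDLE, arm_extend)
event = evDetect selects (SEEK, spin_cw)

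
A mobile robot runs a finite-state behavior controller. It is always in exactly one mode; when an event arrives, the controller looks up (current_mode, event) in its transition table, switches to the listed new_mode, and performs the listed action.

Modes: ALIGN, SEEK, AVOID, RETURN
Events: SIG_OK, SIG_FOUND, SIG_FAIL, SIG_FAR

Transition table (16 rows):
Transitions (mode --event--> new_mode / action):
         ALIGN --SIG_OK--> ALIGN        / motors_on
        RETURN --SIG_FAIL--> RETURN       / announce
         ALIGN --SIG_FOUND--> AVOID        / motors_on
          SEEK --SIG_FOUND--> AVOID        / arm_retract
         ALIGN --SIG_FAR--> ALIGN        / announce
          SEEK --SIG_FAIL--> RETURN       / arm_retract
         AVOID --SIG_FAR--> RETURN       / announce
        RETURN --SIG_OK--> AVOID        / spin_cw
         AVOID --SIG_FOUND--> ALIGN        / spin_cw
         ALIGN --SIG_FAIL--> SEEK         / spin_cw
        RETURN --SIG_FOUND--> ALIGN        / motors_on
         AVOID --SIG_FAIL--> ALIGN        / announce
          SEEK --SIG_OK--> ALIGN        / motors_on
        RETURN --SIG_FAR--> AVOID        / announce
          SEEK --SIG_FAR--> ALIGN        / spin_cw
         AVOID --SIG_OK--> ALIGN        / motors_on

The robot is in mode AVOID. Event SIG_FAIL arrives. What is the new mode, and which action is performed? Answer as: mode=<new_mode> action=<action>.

mode=ALIGN action=announce

current mode = AVOID; filter table to that mode:
  (AVOID, SIG_FAR) → (RETURN, announce)
  (AVOID, SIG_FOUND) → (ALIGN, spin_cw)
  (AVOID, SIG_FAIL) → (ALIGN, announce)  ← event matches
  (AVOID, SIG_OK) → (ALIGN, motors_on)
event = SIG_FAIL selects (ALIGN, announce)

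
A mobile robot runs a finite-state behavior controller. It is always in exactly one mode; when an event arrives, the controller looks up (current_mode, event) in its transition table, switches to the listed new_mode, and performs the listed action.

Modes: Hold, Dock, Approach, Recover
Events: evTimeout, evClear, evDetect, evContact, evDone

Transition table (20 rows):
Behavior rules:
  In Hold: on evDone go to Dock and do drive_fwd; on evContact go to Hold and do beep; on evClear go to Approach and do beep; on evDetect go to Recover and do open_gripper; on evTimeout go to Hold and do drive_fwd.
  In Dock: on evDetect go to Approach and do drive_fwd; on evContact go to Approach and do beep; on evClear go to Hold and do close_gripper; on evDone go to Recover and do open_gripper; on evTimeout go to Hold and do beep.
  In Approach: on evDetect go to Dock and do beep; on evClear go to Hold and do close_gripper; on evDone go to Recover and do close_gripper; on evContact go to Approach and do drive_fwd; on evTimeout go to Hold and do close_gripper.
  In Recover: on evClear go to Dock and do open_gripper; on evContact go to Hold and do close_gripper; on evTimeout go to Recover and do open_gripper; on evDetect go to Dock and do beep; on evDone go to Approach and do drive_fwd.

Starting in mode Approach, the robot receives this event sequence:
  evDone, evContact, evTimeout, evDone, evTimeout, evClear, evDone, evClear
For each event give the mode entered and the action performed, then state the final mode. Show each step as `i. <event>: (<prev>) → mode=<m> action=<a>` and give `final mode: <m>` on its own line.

1. evDone: (Approach) → mode=Recover action=close_gripper
2. evContact: (Recover) → mode=Hold action=close_gripper
3. evTimeout: (Hold) → mode=Hold action=drive_fwd
4. evDone: (Hold) → mode=Dock action=drive_fwd
5. evTimeout: (Dock) → mode=Hold action=beep
6. evClear: (Hold) → mode=Approach action=beep
7. evDone: (Approach) → mode=Recover action=close_gripper
8. evClear: (Recover) → mode=Dock action=open_gripper

final mode: Dock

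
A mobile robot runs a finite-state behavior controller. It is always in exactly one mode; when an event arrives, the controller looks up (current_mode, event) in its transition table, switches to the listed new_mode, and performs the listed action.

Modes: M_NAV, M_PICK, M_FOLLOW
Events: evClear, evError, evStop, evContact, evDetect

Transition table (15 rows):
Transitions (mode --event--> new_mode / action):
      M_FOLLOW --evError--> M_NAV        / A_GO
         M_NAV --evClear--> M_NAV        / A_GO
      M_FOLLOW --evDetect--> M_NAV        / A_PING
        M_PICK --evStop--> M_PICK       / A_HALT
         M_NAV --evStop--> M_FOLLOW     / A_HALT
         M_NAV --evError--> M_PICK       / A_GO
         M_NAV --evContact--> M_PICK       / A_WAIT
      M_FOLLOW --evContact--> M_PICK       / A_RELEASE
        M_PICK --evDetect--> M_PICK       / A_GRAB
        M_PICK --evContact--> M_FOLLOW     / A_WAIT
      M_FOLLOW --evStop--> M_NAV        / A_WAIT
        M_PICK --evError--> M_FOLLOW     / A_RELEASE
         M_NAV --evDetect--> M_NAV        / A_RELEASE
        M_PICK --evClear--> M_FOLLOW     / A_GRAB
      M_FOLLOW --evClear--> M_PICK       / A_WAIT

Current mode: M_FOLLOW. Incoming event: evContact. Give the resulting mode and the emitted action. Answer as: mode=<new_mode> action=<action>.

current mode = M_FOLLOW; filter table to that mode:
  (M_FOLLOW, evError) → (M_NAV, A_GO)
  (M_FOLLOW, evDetect) → (M_NAV, A_PING)
  (M_FOLLOW, evContact) → (M_PICK, A_RELEASE)  ← event matches
  (M_FOLLOW, evStop) → (M_NAV, A_WAIT)
  (M_FOLLOW, evClear) → (M_PICK, A_WAIT)
event = evContact selects (M_PICK, A_RELEASE)

mode=M_PICK action=A_RELEASE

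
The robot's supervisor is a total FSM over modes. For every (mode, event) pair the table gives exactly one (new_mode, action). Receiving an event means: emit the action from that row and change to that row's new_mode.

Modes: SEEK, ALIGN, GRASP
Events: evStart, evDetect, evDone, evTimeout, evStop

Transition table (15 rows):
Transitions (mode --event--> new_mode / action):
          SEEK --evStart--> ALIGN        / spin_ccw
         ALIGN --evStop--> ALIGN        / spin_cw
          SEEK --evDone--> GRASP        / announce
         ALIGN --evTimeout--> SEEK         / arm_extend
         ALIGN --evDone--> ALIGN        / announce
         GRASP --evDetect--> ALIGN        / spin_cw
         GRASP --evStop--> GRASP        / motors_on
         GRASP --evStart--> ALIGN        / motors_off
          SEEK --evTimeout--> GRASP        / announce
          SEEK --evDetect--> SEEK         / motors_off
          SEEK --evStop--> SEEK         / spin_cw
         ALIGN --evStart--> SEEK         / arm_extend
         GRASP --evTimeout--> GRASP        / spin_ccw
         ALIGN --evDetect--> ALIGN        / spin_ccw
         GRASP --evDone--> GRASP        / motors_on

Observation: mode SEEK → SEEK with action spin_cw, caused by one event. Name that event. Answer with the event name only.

evStop

try evStart: (SEEK, evStart) → (ALIGN, spin_ccw)
try evDetect: (SEEK, evDetect) → (SEEK, motors_off)
try evDone: (SEEK, evDone) → (GRASP, announce)
try evTimeout: (SEEK, evTimeout) → (GRASP, announce)
try evStop: (SEEK, evStop) → (SEEK, spin_cw)  ← matches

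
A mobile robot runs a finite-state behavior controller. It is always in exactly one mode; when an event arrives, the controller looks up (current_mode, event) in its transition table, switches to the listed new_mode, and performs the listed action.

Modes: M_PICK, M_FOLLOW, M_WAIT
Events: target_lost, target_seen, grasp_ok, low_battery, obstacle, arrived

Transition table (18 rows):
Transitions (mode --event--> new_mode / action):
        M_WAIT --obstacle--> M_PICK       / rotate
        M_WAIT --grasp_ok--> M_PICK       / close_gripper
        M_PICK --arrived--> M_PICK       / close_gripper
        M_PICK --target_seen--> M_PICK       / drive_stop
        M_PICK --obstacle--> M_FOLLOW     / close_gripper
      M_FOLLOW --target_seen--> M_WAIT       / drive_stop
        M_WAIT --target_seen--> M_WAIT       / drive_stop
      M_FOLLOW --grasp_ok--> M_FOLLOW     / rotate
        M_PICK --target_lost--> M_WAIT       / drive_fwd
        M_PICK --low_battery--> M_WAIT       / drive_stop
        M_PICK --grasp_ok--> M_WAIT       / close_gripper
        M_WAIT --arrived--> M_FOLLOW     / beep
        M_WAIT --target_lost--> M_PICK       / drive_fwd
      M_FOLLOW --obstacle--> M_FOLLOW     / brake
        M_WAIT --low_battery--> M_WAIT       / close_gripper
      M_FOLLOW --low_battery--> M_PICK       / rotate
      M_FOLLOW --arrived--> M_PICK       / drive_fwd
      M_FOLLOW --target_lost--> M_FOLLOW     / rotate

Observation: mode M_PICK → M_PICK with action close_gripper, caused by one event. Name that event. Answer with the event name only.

arrived

try target_lost: (M_PICK, target_lost) → (M_WAIT, drive_fwd)
try target_seen: (M_PICK, target_seen) → (M_PICK, drive_stop)
try grasp_ok: (M_PICK, grasp_ok) → (M_WAIT, close_gripper)
try low_battery: (M_PICK, low_battery) → (M_WAIT, drive_stop)
try obstacle: (M_PICK, obstacle) → (M_FOLLOW, close_gripper)
try arrived: (M_PICK, arrived) → (M_PICK, close_gripper)  ← matches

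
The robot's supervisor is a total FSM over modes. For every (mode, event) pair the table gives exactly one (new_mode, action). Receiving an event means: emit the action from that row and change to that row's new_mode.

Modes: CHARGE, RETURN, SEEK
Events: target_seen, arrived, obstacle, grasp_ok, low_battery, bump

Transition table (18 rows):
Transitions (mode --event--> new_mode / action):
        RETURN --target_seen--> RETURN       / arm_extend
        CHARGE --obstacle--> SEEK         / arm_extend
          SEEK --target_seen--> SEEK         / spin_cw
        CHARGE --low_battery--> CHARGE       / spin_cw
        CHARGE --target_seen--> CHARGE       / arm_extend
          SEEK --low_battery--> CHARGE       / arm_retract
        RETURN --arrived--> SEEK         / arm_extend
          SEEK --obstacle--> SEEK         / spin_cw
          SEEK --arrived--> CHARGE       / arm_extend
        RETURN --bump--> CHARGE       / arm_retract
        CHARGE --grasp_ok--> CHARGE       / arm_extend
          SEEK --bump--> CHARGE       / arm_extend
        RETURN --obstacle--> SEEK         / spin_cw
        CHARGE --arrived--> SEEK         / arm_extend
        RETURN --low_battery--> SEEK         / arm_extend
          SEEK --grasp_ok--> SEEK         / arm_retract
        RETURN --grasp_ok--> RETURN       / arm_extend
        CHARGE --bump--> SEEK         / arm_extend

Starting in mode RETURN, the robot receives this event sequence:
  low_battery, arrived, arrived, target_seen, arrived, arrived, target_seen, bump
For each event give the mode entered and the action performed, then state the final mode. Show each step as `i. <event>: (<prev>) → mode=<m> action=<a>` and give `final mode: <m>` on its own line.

final mode: CHARGE

1. low_battery: (RETURN) → mode=SEEK action=arm_extend
2. arrived: (SEEK) → mode=CHARGE action=arm_extend
3. arrived: (CHARGE) → mode=SEEK action=arm_extend
4. target_seen: (SEEK) → mode=SEEK action=spin_cw
5. arrived: (SEEK) → mode=CHARGE action=arm_extend
6. arrived: (CHARGE) → mode=SEEK action=arm_extend
7. target_seen: (SEEK) → mode=SEEK action=spin_cw
8. bump: (SEEK) → mode=CHARGE action=arm_extend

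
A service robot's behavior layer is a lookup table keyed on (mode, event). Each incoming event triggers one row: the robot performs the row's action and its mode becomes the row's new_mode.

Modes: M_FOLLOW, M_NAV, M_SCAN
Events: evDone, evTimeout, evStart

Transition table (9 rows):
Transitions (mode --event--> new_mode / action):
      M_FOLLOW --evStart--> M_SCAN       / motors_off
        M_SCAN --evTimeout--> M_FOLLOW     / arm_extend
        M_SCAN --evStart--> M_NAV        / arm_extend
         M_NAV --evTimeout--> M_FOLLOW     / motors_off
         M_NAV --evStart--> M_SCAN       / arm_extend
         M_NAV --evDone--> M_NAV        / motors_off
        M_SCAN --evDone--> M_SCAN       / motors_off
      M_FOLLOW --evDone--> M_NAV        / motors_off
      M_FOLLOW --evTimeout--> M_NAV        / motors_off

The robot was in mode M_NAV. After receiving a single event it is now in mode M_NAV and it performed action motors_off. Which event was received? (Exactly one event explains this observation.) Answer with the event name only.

evDone

try evDone: (M_NAV, evDone) → (M_NAV, motors_off)  ← matches
try evTimeout: (M_NAV, evTimeout) → (M_FOLLOW, motors_off)
try evStart: (M_NAV, evStart) → (M_SCAN, arm_extend)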